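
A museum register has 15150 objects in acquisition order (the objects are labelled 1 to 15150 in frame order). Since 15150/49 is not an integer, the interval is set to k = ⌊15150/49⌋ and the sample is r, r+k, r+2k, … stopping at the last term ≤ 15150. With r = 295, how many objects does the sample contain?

k = ⌊15150/49⌋ = 309
Achieved size = ⌊(15150 − 295)/309⌋ + 1 = ⌊14855/309⌋ + 1 = 48 + 1 = 49
(last selection: 295 + 48×309 = 15127 ≤ 15150; next would be 15436 > 15150)

49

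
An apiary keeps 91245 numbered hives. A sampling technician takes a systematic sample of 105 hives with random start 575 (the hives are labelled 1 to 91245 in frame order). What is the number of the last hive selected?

k = 91245/105 = 869
105th selection = r + (105−1)·k = 575 + 104×869 = 575 + 90376 = 90951

90951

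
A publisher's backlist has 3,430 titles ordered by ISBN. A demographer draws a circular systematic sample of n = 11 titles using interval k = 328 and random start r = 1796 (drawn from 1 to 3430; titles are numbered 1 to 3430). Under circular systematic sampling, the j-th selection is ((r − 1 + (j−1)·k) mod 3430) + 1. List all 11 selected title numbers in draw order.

1796, 2124, 2452, 2780, 3108, 6, 334, 662, 990, 1318, 1646

Selection 1: 1796
Selection 2: 1796 + 328 = 2124
Selection 3: 2124 + 328 = 2452
Selection 4: 2452 + 328 = 2780
Selection 5: 2780 + 328 = 3108
Selection 6: 3108 + 328 = 3436 → 3436 − 3430 = 6
Selection 7: 6 + 328 = 334
Selection 8: 334 + 328 = 662
Selection 9: 662 + 328 = 990
Selection 10: 990 + 328 = 1318
Selection 11: 1318 + 328 = 1646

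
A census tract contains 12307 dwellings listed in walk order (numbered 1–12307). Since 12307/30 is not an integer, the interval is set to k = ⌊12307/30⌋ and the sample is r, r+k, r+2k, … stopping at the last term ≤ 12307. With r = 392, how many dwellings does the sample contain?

30

k = ⌊12307/30⌋ = 410
Achieved size = ⌊(12307 − 392)/410⌋ + 1 = ⌊11915/410⌋ + 1 = 29 + 1 = 30
(last selection: 392 + 29×410 = 12282 ≤ 12307; next would be 12692 > 12307)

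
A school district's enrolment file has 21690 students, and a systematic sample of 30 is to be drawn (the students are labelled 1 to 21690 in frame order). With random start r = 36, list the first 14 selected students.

36, 759, 1482, 2205, 2928, 3651, 4374, 5097, 5820, 6543, 7266, 7989, 8712, 9435

k = N/n = 21690/30 = 723
student 1: 36
student 2: 36 + 723 = 759
student 3: 759 + 723 = 1482
student 4: 1482 + 723 = 2205
student 5: 2205 + 723 = 2928
student 6: 2928 + 723 = 3651
student 7: 3651 + 723 = 4374
student 8: 4374 + 723 = 5097
student 9: 5097 + 723 = 5820
student 10: 5820 + 723 = 6543
student 11: 6543 + 723 = 7266
student 12: 7266 + 723 = 7989
student 13: 7989 + 723 = 8712
student 14: 8712 + 723 = 9435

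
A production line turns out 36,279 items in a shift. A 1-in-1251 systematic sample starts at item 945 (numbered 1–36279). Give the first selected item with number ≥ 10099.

10953

k = 1251
Steps past start: ⌈(10099 − 945)/1251⌉ = ⌈9154/1251⌉ = 8
Selected item: 945 + 8×1251 = 10953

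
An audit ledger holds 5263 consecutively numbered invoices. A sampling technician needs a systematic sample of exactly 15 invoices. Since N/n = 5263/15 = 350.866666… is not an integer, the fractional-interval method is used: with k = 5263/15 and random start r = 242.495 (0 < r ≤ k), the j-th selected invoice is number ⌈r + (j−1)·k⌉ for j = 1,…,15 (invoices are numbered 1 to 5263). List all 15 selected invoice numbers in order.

j=1: r + 0k = 242.495 → ⌈·⌉ = 243
j=2: r + 1k = 593.361666… → ⌈·⌉ = 594
j=3: r + 2k = 944.228333… → ⌈·⌉ = 945
j=4: r + 3k = 1295.095 → ⌈·⌉ = 1296
j=5: r + 4k = 1645.961666… → ⌈·⌉ = 1646
j=6: r + 5k = 1996.828333… → ⌈·⌉ = 1997
j=7: r + 6k = 2347.695 → ⌈·⌉ = 2348
j=8: r + 7k = 2698.561666… → ⌈·⌉ = 2699
j=9: r + 8k = 3049.428333… → ⌈·⌉ = 3050
j=10: r + 9k = 3400.295 → ⌈·⌉ = 3401
j=11: r + 10k = 3751.161666… → ⌈·⌉ = 3752
j=12: r + 11k = 4102.028333… → ⌈·⌉ = 4103
j=13: r + 12k = 4452.895 → ⌈·⌉ = 4453
j=14: r + 13k = 4803.761666… → ⌈·⌉ = 4804
j=15: r + 14k = 5154.628333… → ⌈·⌉ = 5155

243, 594, 945, 1296, 1646, 1997, 2348, 2699, 3050, 3401, 3752, 4103, 4453, 4804, 5155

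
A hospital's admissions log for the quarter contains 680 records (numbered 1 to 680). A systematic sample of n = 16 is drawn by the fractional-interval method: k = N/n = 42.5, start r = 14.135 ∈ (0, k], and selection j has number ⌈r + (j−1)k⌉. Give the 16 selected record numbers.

j=1: r + 0k = 14.135 → ⌈·⌉ = 15
j=2: r + 1k = 56.635 → ⌈·⌉ = 57
j=3: r + 2k = 99.135 → ⌈·⌉ = 100
j=4: r + 3k = 141.635 → ⌈·⌉ = 142
j=5: r + 4k = 184.135 → ⌈·⌉ = 185
j=6: r + 5k = 226.635 → ⌈·⌉ = 227
j=7: r + 6k = 269.135 → ⌈·⌉ = 270
j=8: r + 7k = 311.635 → ⌈·⌉ = 312
j=9: r + 8k = 354.135 → ⌈·⌉ = 355
j=10: r + 9k = 396.635 → ⌈·⌉ = 397
j=11: r + 10k = 439.135 → ⌈·⌉ = 440
j=12: r + 11k = 481.635 → ⌈·⌉ = 482
j=13: r + 12k = 524.135 → ⌈·⌉ = 525
j=14: r + 13k = 566.635 → ⌈·⌉ = 567
j=15: r + 14k = 609.135 → ⌈·⌉ = 610
j=16: r + 15k = 651.635 → ⌈·⌉ = 652

15, 57, 100, 142, 185, 227, 270, 312, 355, 397, 440, 482, 525, 567, 610, 652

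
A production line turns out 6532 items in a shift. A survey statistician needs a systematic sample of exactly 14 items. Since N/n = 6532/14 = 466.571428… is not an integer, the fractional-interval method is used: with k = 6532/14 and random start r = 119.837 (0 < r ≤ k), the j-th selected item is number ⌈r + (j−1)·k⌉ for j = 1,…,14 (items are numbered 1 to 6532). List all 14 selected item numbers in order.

120, 587, 1053, 1520, 1987, 2453, 2920, 3386, 3853, 4319, 4786, 5253, 5719, 6186

j=1: r + 0k = 119.837 → ⌈·⌉ = 120
j=2: r + 1k = 586.408428… → ⌈·⌉ = 587
j=3: r + 2k = 1052.979857… → ⌈·⌉ = 1053
j=4: r + 3k = 1519.551285… → ⌈·⌉ = 1520
j=5: r + 4k = 1986.122714… → ⌈·⌉ = 1987
j=6: r + 5k = 2452.694142… → ⌈·⌉ = 2453
j=7: r + 6k = 2919.265571… → ⌈·⌉ = 2920
j=8: r + 7k = 3385.837 → ⌈·⌉ = 3386
j=9: r + 8k = 3852.408428… → ⌈·⌉ = 3853
j=10: r + 9k = 4318.979857… → ⌈·⌉ = 4319
j=11: r + 10k = 4785.551285… → ⌈·⌉ = 4786
j=12: r + 11k = 5252.122714… → ⌈·⌉ = 5253
j=13: r + 12k = 5718.694142… → ⌈·⌉ = 5719
j=14: r + 13k = 6185.265571… → ⌈·⌉ = 6186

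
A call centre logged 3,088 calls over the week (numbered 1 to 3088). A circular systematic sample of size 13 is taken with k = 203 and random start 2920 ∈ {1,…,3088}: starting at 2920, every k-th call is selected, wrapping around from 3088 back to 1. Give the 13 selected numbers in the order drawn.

Selection 1: 2920
Selection 2: 2920 + 203 = 3123 → 3123 − 3088 = 35
Selection 3: 35 + 203 = 238
Selection 4: 238 + 203 = 441
Selection 5: 441 + 203 = 644
Selection 6: 644 + 203 = 847
Selection 7: 847 + 203 = 1050
Selection 8: 1050 + 203 = 1253
Selection 9: 1253 + 203 = 1456
Selection 10: 1456 + 203 = 1659
Selection 11: 1659 + 203 = 1862
Selection 12: 1862 + 203 = 2065
Selection 13: 2065 + 203 = 2268

2920, 35, 238, 441, 644, 847, 1050, 1253, 1456, 1659, 1862, 2065, 2268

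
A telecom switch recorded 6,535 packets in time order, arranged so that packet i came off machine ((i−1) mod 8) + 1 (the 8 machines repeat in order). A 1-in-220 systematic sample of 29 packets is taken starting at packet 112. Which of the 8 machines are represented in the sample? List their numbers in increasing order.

Consecutive selections differ by k = 220, so their machine numbers differ by 220 mod 8 = 4.
gcd(220, 8) = 4, so the sample visits 8/4 = 2 distinct residues mod 8.
Start 112 is machine 8; the machines hit are 4, 8.

4, 8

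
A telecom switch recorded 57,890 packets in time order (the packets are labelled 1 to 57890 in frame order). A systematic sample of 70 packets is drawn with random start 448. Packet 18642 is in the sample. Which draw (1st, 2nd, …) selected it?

23

k = 57890/70 = 827
position = (18642 − 448)/827 + 1 = 18194/827 + 1 = 22 + 1 = 23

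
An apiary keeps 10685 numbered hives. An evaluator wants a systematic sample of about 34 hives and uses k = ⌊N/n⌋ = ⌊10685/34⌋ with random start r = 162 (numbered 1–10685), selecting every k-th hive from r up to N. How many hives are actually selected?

34

k = ⌊10685/34⌋ = 314
Achieved size = ⌊(10685 − 162)/314⌋ + 1 = ⌊10523/314⌋ + 1 = 33 + 1 = 34
(last selection: 162 + 33×314 = 10524 ≤ 10685; next would be 10838 > 10685)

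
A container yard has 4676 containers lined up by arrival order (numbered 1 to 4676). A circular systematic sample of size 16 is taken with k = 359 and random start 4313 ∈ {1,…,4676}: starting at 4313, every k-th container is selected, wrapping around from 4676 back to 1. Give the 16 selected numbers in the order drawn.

4313, 4672, 355, 714, 1073, 1432, 1791, 2150, 2509, 2868, 3227, 3586, 3945, 4304, 4663, 346

Selection 1: 4313
Selection 2: 4313 + 359 = 4672
Selection 3: 4672 + 359 = 5031 → 5031 − 4676 = 355
Selection 4: 355 + 359 = 714
Selection 5: 714 + 359 = 1073
Selection 6: 1073 + 359 = 1432
Selection 7: 1432 + 359 = 1791
Selection 8: 1791 + 359 = 2150
Selection 9: 2150 + 359 = 2509
Selection 10: 2509 + 359 = 2868
Selection 11: 2868 + 359 = 3227
Selection 12: 3227 + 359 = 3586
Selection 13: 3586 + 359 = 3945
Selection 14: 3945 + 359 = 4304
Selection 15: 4304 + 359 = 4663
Selection 16: 4663 + 359 = 5022 → 5022 − 4676 = 346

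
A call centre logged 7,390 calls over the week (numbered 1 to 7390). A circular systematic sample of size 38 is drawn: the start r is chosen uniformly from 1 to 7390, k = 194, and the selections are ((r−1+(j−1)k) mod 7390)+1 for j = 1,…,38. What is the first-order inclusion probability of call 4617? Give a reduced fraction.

19/3695

For each position j, as r ranges over 1…7390 the j-th selection hits every call exactly once, so call 4617 is selected for exactly 38 of the 7390 starts.
Inclusion probability = 38/7390 = 19/3695.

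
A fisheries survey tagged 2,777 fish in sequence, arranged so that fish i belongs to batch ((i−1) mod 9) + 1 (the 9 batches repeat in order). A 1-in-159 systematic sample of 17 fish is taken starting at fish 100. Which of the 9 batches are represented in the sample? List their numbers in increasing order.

1, 4, 7

Consecutive selections differ by k = 159, so their batch numbers differ by 159 mod 9 = 6.
gcd(159, 9) = 3, so the sample visits 9/3 = 3 distinct residues mod 9.
Start 100 is batch 1; the batches hit are 1, 4, 7.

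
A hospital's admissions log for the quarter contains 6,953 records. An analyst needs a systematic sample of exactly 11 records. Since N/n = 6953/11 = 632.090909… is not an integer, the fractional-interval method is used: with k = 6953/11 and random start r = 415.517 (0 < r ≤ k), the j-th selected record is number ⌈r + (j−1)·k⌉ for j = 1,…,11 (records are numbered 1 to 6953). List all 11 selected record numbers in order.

416, 1048, 1680, 2312, 2944, 3576, 4209, 4841, 5473, 6105, 6737

j=1: r + 0k = 415.517 → ⌈·⌉ = 416
j=2: r + 1k = 1047.607909… → ⌈·⌉ = 1048
j=3: r + 2k = 1679.698818… → ⌈·⌉ = 1680
j=4: r + 3k = 2311.789727… → ⌈·⌉ = 2312
j=5: r + 4k = 2943.880636… → ⌈·⌉ = 2944
j=6: r + 5k = 3575.971545… → ⌈·⌉ = 3576
j=7: r + 6k = 4208.062454… → ⌈·⌉ = 4209
j=8: r + 7k = 4840.153363… → ⌈·⌉ = 4841
j=9: r + 8k = 5472.244272… → ⌈·⌉ = 5473
j=10: r + 9k = 6104.335181… → ⌈·⌉ = 6105
j=11: r + 10k = 6736.426090… → ⌈·⌉ = 6737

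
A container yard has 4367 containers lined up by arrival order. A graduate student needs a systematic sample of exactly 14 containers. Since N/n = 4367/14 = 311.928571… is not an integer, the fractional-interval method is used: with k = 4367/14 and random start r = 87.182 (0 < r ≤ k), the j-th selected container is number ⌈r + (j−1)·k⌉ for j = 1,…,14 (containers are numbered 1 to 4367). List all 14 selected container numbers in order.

j=1: r + 0k = 87.182 → ⌈·⌉ = 88
j=2: r + 1k = 399.110571… → ⌈·⌉ = 400
j=3: r + 2k = 711.039142… → ⌈·⌉ = 712
j=4: r + 3k = 1022.967714… → ⌈·⌉ = 1023
j=5: r + 4k = 1334.896285… → ⌈·⌉ = 1335
j=6: r + 5k = 1646.824857… → ⌈·⌉ = 1647
j=7: r + 6k = 1958.753428… → ⌈·⌉ = 1959
j=8: r + 7k = 2270.682 → ⌈·⌉ = 2271
j=9: r + 8k = 2582.610571… → ⌈·⌉ = 2583
j=10: r + 9k = 2894.539142… → ⌈·⌉ = 2895
j=11: r + 10k = 3206.467714… → ⌈·⌉ = 3207
j=12: r + 11k = 3518.396285… → ⌈·⌉ = 3519
j=13: r + 12k = 3830.324857… → ⌈·⌉ = 3831
j=14: r + 13k = 4142.253428… → ⌈·⌉ = 4143

88, 400, 712, 1023, 1335, 1647, 1959, 2271, 2583, 2895, 3207, 3519, 3831, 4143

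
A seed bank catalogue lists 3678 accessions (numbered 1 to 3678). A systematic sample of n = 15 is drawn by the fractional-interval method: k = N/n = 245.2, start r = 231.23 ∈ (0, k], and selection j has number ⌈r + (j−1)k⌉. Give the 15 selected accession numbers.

j=1: r + 0k = 231.23 → ⌈·⌉ = 232
j=2: r + 1k = 476.43 → ⌈·⌉ = 477
j=3: r + 2k = 721.63 → ⌈·⌉ = 722
j=4: r + 3k = 966.83 → ⌈·⌉ = 967
j=5: r + 4k = 1212.03 → ⌈·⌉ = 1213
j=6: r + 5k = 1457.23 → ⌈·⌉ = 1458
j=7: r + 6k = 1702.43 → ⌈·⌉ = 1703
j=8: r + 7k = 1947.63 → ⌈·⌉ = 1948
j=9: r + 8k = 2192.83 → ⌈·⌉ = 2193
j=10: r + 9k = 2438.03 → ⌈·⌉ = 2439
j=11: r + 10k = 2683.23 → ⌈·⌉ = 2684
j=12: r + 11k = 2928.43 → ⌈·⌉ = 2929
j=13: r + 12k = 3173.63 → ⌈·⌉ = 3174
j=14: r + 13k = 3418.83 → ⌈·⌉ = 3419
j=15: r + 14k = 3664.03 → ⌈·⌉ = 3665

232, 477, 722, 967, 1213, 1458, 1703, 1948, 2193, 2439, 2684, 2929, 3174, 3419, 3665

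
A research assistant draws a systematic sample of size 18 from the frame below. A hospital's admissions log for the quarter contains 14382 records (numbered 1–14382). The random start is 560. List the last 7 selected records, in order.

9349, 10148, 10947, 11746, 12545, 13344, 14143

k = N/n = 14382/18 = 799
12th selection = 560 + 11×799 = 9349
13th: 9349 + 799 = 10148
14th: 10148 + 799 = 10947
15th: 10947 + 799 = 11746
16th: 11746 + 799 = 12545
17th: 12545 + 799 = 13344
18th: 13344 + 799 = 14143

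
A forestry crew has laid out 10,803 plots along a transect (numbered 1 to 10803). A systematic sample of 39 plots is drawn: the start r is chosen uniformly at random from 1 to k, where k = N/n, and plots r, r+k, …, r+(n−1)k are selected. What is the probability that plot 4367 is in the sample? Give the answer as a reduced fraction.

k = 10803/39 = 277.
Plot 4367 is selected iff r ≡ 4367 (mod 277); exactly one such r in {1,…,277}.
Inclusion probability = 1/277.

1/277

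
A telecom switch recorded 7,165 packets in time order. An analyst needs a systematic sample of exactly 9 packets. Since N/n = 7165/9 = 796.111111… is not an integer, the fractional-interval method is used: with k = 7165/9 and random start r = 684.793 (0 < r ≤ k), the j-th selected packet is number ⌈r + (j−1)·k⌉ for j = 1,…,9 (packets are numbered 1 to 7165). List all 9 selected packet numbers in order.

685, 1481, 2278, 3074, 3870, 4666, 5462, 6258, 7054

j=1: r + 0k = 684.793 → ⌈·⌉ = 685
j=2: r + 1k = 1480.904111… → ⌈·⌉ = 1481
j=3: r + 2k = 2277.015222… → ⌈·⌉ = 2278
j=4: r + 3k = 3073.126333… → ⌈·⌉ = 3074
j=5: r + 4k = 3869.237444… → ⌈·⌉ = 3870
j=6: r + 5k = 4665.348555… → ⌈·⌉ = 4666
j=7: r + 6k = 5461.459666… → ⌈·⌉ = 5462
j=8: r + 7k = 6257.570777… → ⌈·⌉ = 6258
j=9: r + 8k = 7053.681888… → ⌈·⌉ = 7054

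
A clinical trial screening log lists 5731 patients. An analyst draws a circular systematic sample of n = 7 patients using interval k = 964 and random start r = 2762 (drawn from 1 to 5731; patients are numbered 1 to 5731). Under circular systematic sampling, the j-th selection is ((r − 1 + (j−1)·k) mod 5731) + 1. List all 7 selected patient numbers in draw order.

Selection 1: 2762
Selection 2: 2762 + 964 = 3726
Selection 3: 3726 + 964 = 4690
Selection 4: 4690 + 964 = 5654
Selection 5: 5654 + 964 = 6618 → 6618 − 5731 = 887
Selection 6: 887 + 964 = 1851
Selection 7: 1851 + 964 = 2815

2762, 3726, 4690, 5654, 887, 1851, 2815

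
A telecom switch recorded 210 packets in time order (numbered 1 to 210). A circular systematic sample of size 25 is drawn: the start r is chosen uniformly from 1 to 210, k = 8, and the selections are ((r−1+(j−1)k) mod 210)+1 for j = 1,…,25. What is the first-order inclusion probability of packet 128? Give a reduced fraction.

5/42

For each position j, as r ranges over 1…210 the j-th selection hits every packet exactly once, so packet 128 is selected for exactly 25 of the 210 starts.
Inclusion probability = 25/210 = 5/42.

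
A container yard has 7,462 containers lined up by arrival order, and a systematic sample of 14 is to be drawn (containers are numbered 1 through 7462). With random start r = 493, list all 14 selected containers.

493, 1026, 1559, 2092, 2625, 3158, 3691, 4224, 4757, 5290, 5823, 6356, 6889, 7422

k = N/n = 7462/14 = 533
container 1: 493
container 2: 493 + 533 = 1026
container 3: 1026 + 533 = 1559
container 4: 1559 + 533 = 2092
container 5: 2092 + 533 = 2625
container 6: 2625 + 533 = 3158
container 7: 3158 + 533 = 3691
container 8: 3691 + 533 = 4224
container 9: 4224 + 533 = 4757
container 10: 4757 + 533 = 5290
container 11: 5290 + 533 = 5823
container 12: 5823 + 533 = 6356
container 13: 6356 + 533 = 6889
container 14: 6889 + 533 = 7422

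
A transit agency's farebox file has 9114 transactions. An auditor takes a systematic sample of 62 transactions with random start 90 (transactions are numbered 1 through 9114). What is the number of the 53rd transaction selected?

k = 9114/62 = 147
53rd selection = r + (53−1)·k = 90 + 52×147 = 90 + 7644 = 7734

7734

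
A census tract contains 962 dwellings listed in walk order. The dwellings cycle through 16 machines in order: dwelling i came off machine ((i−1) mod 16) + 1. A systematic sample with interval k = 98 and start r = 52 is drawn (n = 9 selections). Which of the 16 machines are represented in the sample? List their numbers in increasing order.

2, 4, 6, 8, 10, 12, 14, 16

Consecutive selections differ by k = 98, so their machine numbers differ by 98 mod 16 = 2.
gcd(98, 16) = 2, so the sample visits 16/2 = 8 distinct residues mod 16.
Start 52 is machine 4; the machines hit are 2, 4, 6, 8, 10, 12, 14, 16.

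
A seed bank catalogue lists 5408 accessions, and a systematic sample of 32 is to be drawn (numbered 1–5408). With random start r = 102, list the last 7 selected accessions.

k = N/n = 5408/32 = 169
26th selection = 102 + 25×169 = 4327
27th: 4327 + 169 = 4496
28th: 4496 + 169 = 4665
29th: 4665 + 169 = 4834
30th: 4834 + 169 = 5003
31st: 5003 + 169 = 5172
32nd: 5172 + 169 = 5341

4327, 4496, 4665, 4834, 5003, 5172, 5341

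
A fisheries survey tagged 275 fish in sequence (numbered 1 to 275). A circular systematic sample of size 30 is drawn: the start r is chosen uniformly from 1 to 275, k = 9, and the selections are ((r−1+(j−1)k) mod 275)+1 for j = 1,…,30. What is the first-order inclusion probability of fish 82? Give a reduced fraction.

For each position j, as r ranges over 1…275 the j-th selection hits every fish exactly once, so fish 82 is selected for exactly 30 of the 275 starts.
Inclusion probability = 30/275 = 6/55.

6/55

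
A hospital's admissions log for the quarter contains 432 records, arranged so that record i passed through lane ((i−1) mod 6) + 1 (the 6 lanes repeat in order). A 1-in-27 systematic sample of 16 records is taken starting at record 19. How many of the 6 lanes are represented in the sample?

2

Consecutive selections differ by k = 27, so their lane numbers differ by 27 mod 6 = 3.
gcd(27, 6) = 3, so the sample visits 6/3 = 2 distinct residues mod 6.
Start 19 is lane 1; the lanes hit are 1, 4.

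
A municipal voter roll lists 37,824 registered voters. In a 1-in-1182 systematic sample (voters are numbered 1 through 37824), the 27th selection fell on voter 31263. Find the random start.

k = 1182
r = 31263 − (27−1)×1182 = 31263 − 30732 = 531

531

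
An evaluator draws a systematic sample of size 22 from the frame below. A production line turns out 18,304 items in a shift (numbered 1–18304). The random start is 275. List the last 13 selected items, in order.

k = N/n = 18304/22 = 832
10th selection = 275 + 9×832 = 7763
11th: 7763 + 832 = 8595
12th: 8595 + 832 = 9427
13th: 9427 + 832 = 10259
14th: 10259 + 832 = 11091
15th: 11091 + 832 = 11923
16th: 11923 + 832 = 12755
17th: 12755 + 832 = 13587
18th: 13587 + 832 = 14419
19th: 14419 + 832 = 15251
20th: 15251 + 832 = 16083
21st: 16083 + 832 = 16915
22nd: 16915 + 832 = 17747

7763, 8595, 9427, 10259, 11091, 11923, 12755, 13587, 14419, 15251, 16083, 16915, 17747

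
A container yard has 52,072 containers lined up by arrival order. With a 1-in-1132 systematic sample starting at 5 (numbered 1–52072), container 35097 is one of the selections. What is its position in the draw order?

32

k = 1132
position = (35097 − 5)/1132 + 1 = 35092/1132 + 1 = 31 + 1 = 32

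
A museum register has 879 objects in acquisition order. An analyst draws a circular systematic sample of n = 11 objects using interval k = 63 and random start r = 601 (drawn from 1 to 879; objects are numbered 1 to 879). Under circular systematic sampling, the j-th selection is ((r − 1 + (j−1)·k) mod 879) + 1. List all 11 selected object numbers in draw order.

Selection 1: 601
Selection 2: 601 + 63 = 664
Selection 3: 664 + 63 = 727
Selection 4: 727 + 63 = 790
Selection 5: 790 + 63 = 853
Selection 6: 853 + 63 = 916 → 916 − 879 = 37
Selection 7: 37 + 63 = 100
Selection 8: 100 + 63 = 163
Selection 9: 163 + 63 = 226
Selection 10: 226 + 63 = 289
Selection 11: 289 + 63 = 352

601, 664, 727, 790, 853, 37, 100, 163, 226, 289, 352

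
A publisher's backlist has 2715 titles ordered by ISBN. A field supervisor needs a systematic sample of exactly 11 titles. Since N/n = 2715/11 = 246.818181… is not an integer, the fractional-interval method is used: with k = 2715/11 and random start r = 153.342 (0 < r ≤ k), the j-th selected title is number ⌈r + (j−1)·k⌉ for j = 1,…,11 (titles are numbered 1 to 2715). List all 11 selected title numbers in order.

154, 401, 647, 894, 1141, 1388, 1635, 1882, 2128, 2375, 2622

j=1: r + 0k = 153.342 → ⌈·⌉ = 154
j=2: r + 1k = 400.160181… → ⌈·⌉ = 401
j=3: r + 2k = 646.978363… → ⌈·⌉ = 647
j=4: r + 3k = 893.796545… → ⌈·⌉ = 894
j=5: r + 4k = 1140.614727… → ⌈·⌉ = 1141
j=6: r + 5k = 1387.432909… → ⌈·⌉ = 1388
j=7: r + 6k = 1634.251090… → ⌈·⌉ = 1635
j=8: r + 7k = 1881.069272… → ⌈·⌉ = 1882
j=9: r + 8k = 2127.887454… → ⌈·⌉ = 2128
j=10: r + 9k = 2374.705636… → ⌈·⌉ = 2375
j=11: r + 10k = 2621.523818… → ⌈·⌉ = 2622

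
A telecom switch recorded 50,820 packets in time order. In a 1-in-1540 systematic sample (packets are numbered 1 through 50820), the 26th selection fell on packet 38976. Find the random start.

476

k = 1540
r = 38976 − (26−1)×1540 = 38976 − 38500 = 476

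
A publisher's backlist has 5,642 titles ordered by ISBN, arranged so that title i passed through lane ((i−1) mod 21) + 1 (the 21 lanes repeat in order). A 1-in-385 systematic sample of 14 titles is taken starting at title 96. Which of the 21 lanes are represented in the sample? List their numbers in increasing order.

Consecutive selections differ by k = 385, so their lane numbers differ by 385 mod 21 = 7.
gcd(385, 21) = 7, so the sample visits 21/7 = 3 distinct residues mod 21.
Start 96 is lane 12; the lanes hit are 5, 12, 19.

5, 12, 19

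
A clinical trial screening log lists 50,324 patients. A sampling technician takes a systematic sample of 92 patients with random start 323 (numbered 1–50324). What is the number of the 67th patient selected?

k = 50324/92 = 547
67th selection = r + (67−1)·k = 323 + 66×547 = 323 + 36102 = 36425

36425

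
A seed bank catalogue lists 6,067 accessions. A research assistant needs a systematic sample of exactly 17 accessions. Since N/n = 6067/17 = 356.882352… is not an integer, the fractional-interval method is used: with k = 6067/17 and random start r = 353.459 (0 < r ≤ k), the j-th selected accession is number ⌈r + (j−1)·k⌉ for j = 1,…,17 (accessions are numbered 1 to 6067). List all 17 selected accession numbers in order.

j=1: r + 0k = 353.459 → ⌈·⌉ = 354
j=2: r + 1k = 710.341352… → ⌈·⌉ = 711
j=3: r + 2k = 1067.223705… → ⌈·⌉ = 1068
j=4: r + 3k = 1424.106058… → ⌈·⌉ = 1425
j=5: r + 4k = 1780.988411… → ⌈·⌉ = 1781
j=6: r + 5k = 2137.870764… → ⌈·⌉ = 2138
j=7: r + 6k = 2494.753117… → ⌈·⌉ = 2495
j=8: r + 7k = 2851.635470… → ⌈·⌉ = 2852
j=9: r + 8k = 3208.517823… → ⌈·⌉ = 3209
j=10: r + 9k = 3565.400176… → ⌈·⌉ = 3566
j=11: r + 10k = 3922.282529… → ⌈·⌉ = 3923
j=12: r + 11k = 4279.164882… → ⌈·⌉ = 4280
j=13: r + 12k = 4636.047235… → ⌈·⌉ = 4637
j=14: r + 13k = 4992.929588… → ⌈·⌉ = 4993
j=15: r + 14k = 5349.811941… → ⌈·⌉ = 5350
j=16: r + 15k = 5706.694294… → ⌈·⌉ = 5707
j=17: r + 16k = 6063.576647… → ⌈·⌉ = 6064

354, 711, 1068, 1425, 1781, 2138, 2495, 2852, 3209, 3566, 3923, 4280, 4637, 4993, 5350, 5707, 6064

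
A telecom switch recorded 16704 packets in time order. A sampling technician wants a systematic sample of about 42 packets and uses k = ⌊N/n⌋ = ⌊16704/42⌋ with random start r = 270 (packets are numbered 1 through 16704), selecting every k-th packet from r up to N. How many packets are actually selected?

42

k = ⌊16704/42⌋ = 397
Achieved size = ⌊(16704 − 270)/397⌋ + 1 = ⌊16434/397⌋ + 1 = 41 + 1 = 42
(last selection: 270 + 41×397 = 16547 ≤ 16704; next would be 16944 > 16704)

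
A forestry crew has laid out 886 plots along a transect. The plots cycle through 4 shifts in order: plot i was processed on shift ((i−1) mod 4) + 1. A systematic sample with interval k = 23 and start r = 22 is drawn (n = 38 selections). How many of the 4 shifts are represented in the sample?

Consecutive selections differ by k = 23, so their shift numbers differ by 23 mod 4 = 3.
gcd(23, 4) = 1, so the sample visits 4/1 = 4 distinct residues mod 4.
Start 22 is shift 2; the shifts hit are 1, 2, 3, 4.

4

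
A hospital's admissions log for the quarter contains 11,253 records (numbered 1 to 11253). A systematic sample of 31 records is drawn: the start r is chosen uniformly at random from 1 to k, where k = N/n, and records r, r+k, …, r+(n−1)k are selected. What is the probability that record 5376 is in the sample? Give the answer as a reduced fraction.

1/363

k = 11253/31 = 363.
Record 5376 is selected iff r ≡ 5376 (mod 363); exactly one such r in {1,…,363}.
Inclusion probability = 1/363.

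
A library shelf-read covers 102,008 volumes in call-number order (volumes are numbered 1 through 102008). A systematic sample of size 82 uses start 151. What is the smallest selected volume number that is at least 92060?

92207

k = 102008/82 = 1244
Steps past start: ⌈(92060 − 151)/1244⌉ = ⌈91909/1244⌉ = 74
Selected volume: 151 + 74×1244 = 92207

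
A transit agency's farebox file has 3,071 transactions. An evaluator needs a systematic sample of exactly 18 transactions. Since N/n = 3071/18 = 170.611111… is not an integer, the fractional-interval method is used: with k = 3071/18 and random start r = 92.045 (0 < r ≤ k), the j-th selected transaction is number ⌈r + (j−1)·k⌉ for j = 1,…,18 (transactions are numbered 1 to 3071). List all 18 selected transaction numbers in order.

j=1: r + 0k = 92.045 → ⌈·⌉ = 93
j=2: r + 1k = 262.656111… → ⌈·⌉ = 263
j=3: r + 2k = 433.267222… → ⌈·⌉ = 434
j=4: r + 3k = 603.878333… → ⌈·⌉ = 604
j=5: r + 4k = 774.489444… → ⌈·⌉ = 775
j=6: r + 5k = 945.100555… → ⌈·⌉ = 946
j=7: r + 6k = 1115.711666… → ⌈·⌉ = 1116
j=8: r + 7k = 1286.322777… → ⌈·⌉ = 1287
j=9: r + 8k = 1456.933888… → ⌈·⌉ = 1457
j=10: r + 9k = 1627.545 → ⌈·⌉ = 1628
j=11: r + 10k = 1798.156111… → ⌈·⌉ = 1799
j=12: r + 11k = 1968.767222… → ⌈·⌉ = 1969
j=13: r + 12k = 2139.378333… → ⌈·⌉ = 2140
j=14: r + 13k = 2309.989444… → ⌈·⌉ = 2310
j=15: r + 14k = 2480.600555… → ⌈·⌉ = 2481
j=16: r + 15k = 2651.211666… → ⌈·⌉ = 2652
j=17: r + 16k = 2821.822777… → ⌈·⌉ = 2822
j=18: r + 17k = 2992.433888… → ⌈·⌉ = 2993

93, 263, 434, 604, 775, 946, 1116, 1287, 1457, 1628, 1799, 1969, 2140, 2310, 2481, 2652, 2822, 2993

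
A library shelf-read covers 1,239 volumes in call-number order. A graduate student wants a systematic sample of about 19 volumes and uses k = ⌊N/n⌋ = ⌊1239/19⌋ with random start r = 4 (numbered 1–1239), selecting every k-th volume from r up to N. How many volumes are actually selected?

20

k = ⌊1239/19⌋ = 65
Achieved size = ⌊(1239 − 4)/65⌋ + 1 = ⌊1235/65⌋ + 1 = 19 + 1 = 20
(last selection: 4 + 19×65 = 1239 ≤ 1239; next would be 1304 > 1239)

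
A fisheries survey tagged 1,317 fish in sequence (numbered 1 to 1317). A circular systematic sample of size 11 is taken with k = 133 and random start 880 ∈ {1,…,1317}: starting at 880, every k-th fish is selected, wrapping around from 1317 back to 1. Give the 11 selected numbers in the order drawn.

Selection 1: 880
Selection 2: 880 + 133 = 1013
Selection 3: 1013 + 133 = 1146
Selection 4: 1146 + 133 = 1279
Selection 5: 1279 + 133 = 1412 → 1412 − 1317 = 95
Selection 6: 95 + 133 = 228
Selection 7: 228 + 133 = 361
Selection 8: 361 + 133 = 494
Selection 9: 494 + 133 = 627
Selection 10: 627 + 133 = 760
Selection 11: 760 + 133 = 893

880, 1013, 1146, 1279, 95, 228, 361, 494, 627, 760, 893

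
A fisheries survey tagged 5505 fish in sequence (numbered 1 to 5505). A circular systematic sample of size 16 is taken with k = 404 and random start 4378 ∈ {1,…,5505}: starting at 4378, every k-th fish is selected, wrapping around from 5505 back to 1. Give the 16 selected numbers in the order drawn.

4378, 4782, 5186, 85, 489, 893, 1297, 1701, 2105, 2509, 2913, 3317, 3721, 4125, 4529, 4933

Selection 1: 4378
Selection 2: 4378 + 404 = 4782
Selection 3: 4782 + 404 = 5186
Selection 4: 5186 + 404 = 5590 → 5590 − 5505 = 85
Selection 5: 85 + 404 = 489
Selection 6: 489 + 404 = 893
Selection 7: 893 + 404 = 1297
Selection 8: 1297 + 404 = 1701
Selection 9: 1701 + 404 = 2105
Selection 10: 2105 + 404 = 2509
Selection 11: 2509 + 404 = 2913
Selection 12: 2913 + 404 = 3317
Selection 13: 3317 + 404 = 3721
Selection 14: 3721 + 404 = 4125
Selection 15: 4125 + 404 = 4529
Selection 16: 4529 + 404 = 4933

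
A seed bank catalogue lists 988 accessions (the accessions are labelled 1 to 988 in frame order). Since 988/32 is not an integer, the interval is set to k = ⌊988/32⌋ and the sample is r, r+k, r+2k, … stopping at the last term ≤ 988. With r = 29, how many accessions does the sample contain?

k = ⌊988/32⌋ = 30
Achieved size = ⌊(988 − 29)/30⌋ + 1 = ⌊959/30⌋ + 1 = 31 + 1 = 32
(last selection: 29 + 31×30 = 959 ≤ 988; next would be 989 > 988)

32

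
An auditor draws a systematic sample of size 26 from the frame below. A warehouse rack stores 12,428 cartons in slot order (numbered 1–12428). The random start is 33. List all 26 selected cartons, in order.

k = N/n = 12428/26 = 478
carton 1: 33
carton 2: 33 + 478 = 511
carton 3: 511 + 478 = 989
carton 4: 989 + 478 = 1467
carton 5: 1467 + 478 = 1945
carton 6: 1945 + 478 = 2423
carton 7: 2423 + 478 = 2901
carton 8: 2901 + 478 = 3379
carton 9: 3379 + 478 = 3857
carton 10: 3857 + 478 = 4335
carton 11: 4335 + 478 = 4813
carton 12: 4813 + 478 = 5291
carton 13: 5291 + 478 = 5769
carton 14: 5769 + 478 = 6247
carton 15: 6247 + 478 = 6725
carton 16: 6725 + 478 = 7203
carton 17: 7203 + 478 = 7681
carton 18: 7681 + 478 = 8159
carton 19: 8159 + 478 = 8637
carton 20: 8637 + 478 = 9115
carton 21: 9115 + 478 = 9593
carton 22: 9593 + 478 = 10071
carton 23: 10071 + 478 = 10549
carton 24: 10549 + 478 = 11027
carton 25: 11027 + 478 = 11505
carton 26: 11505 + 478 = 11983

33, 511, 989, 1467, 1945, 2423, 2901, 3379, 3857, 4335, 4813, 5291, 5769, 6247, 6725, 7203, 7681, 8159, 8637, 9115, 9593, 10071, 10549, 11027, 11505, 11983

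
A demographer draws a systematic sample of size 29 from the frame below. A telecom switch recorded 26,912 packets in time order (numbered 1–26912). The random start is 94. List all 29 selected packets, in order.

94, 1022, 1950, 2878, 3806, 4734, 5662, 6590, 7518, 8446, 9374, 10302, 11230, 12158, 13086, 14014, 14942, 15870, 16798, 17726, 18654, 19582, 20510, 21438, 22366, 23294, 24222, 25150, 26078

k = N/n = 26912/29 = 928
packet 1: 94
packet 2: 94 + 928 = 1022
packet 3: 1022 + 928 = 1950
packet 4: 1950 + 928 = 2878
packet 5: 2878 + 928 = 3806
packet 6: 3806 + 928 = 4734
packet 7: 4734 + 928 = 5662
packet 8: 5662 + 928 = 6590
packet 9: 6590 + 928 = 7518
packet 10: 7518 + 928 = 8446
packet 11: 8446 + 928 = 9374
packet 12: 9374 + 928 = 10302
packet 13: 10302 + 928 = 11230
packet 14: 11230 + 928 = 12158
packet 15: 12158 + 928 = 13086
packet 16: 13086 + 928 = 14014
packet 17: 14014 + 928 = 14942
packet 18: 14942 + 928 = 15870
packet 19: 15870 + 928 = 16798
packet 20: 16798 + 928 = 17726
packet 21: 17726 + 928 = 18654
packet 22: 18654 + 928 = 19582
packet 23: 19582 + 928 = 20510
packet 24: 20510 + 928 = 21438
packet 25: 21438 + 928 = 22366
packet 26: 22366 + 928 = 23294
packet 27: 23294 + 928 = 24222
packet 28: 24222 + 928 = 25150
packet 29: 25150 + 928 = 26078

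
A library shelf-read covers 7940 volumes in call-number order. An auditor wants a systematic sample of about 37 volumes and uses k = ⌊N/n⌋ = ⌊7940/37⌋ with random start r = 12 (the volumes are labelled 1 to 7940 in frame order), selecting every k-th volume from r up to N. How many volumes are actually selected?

38

k = ⌊7940/37⌋ = 214
Achieved size = ⌊(7940 − 12)/214⌋ + 1 = ⌊7928/214⌋ + 1 = 37 + 1 = 38
(last selection: 12 + 37×214 = 7930 ≤ 7940; next would be 8144 > 7940)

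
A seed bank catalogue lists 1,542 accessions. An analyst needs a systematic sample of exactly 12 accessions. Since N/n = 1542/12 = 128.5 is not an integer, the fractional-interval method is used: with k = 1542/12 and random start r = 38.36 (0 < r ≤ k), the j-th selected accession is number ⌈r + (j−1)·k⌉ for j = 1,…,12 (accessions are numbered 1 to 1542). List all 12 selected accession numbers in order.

39, 167, 296, 424, 553, 681, 810, 938, 1067, 1195, 1324, 1452

j=1: r + 0k = 38.36 → ⌈·⌉ = 39
j=2: r + 1k = 166.86 → ⌈·⌉ = 167
j=3: r + 2k = 295.36 → ⌈·⌉ = 296
j=4: r + 3k = 423.86 → ⌈·⌉ = 424
j=5: r + 4k = 552.36 → ⌈·⌉ = 553
j=6: r + 5k = 680.86 → ⌈·⌉ = 681
j=7: r + 6k = 809.36 → ⌈·⌉ = 810
j=8: r + 7k = 937.86 → ⌈·⌉ = 938
j=9: r + 8k = 1066.36 → ⌈·⌉ = 1067
j=10: r + 9k = 1194.86 → ⌈·⌉ = 1195
j=11: r + 10k = 1323.36 → ⌈·⌉ = 1324
j=12: r + 11k = 1451.86 → ⌈·⌉ = 1452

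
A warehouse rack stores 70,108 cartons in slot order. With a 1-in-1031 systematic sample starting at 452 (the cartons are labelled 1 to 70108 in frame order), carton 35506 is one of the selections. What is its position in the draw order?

35

k = 1031
position = (35506 − 452)/1031 + 1 = 35054/1031 + 1 = 34 + 1 = 35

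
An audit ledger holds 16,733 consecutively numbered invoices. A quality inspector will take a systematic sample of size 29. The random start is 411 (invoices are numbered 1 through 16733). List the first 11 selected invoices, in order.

k = N/n = 16733/29 = 577
invoice 1: 411
invoice 2: 411 + 577 = 988
invoice 3: 988 + 577 = 1565
invoice 4: 1565 + 577 = 2142
invoice 5: 2142 + 577 = 2719
invoice 6: 2719 + 577 = 3296
invoice 7: 3296 + 577 = 3873
invoice 8: 3873 + 577 = 4450
invoice 9: 4450 + 577 = 5027
invoice 10: 5027 + 577 = 5604
invoice 11: 5604 + 577 = 6181

411, 988, 1565, 2142, 2719, 3296, 3873, 4450, 5027, 5604, 6181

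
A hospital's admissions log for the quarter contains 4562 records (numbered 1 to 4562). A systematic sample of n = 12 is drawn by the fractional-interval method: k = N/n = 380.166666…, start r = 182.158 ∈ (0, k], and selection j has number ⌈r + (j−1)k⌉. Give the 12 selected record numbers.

183, 563, 943, 1323, 1703, 2083, 2464, 2844, 3224, 3604, 3984, 4364

j=1: r + 0k = 182.158 → ⌈·⌉ = 183
j=2: r + 1k = 562.324666… → ⌈·⌉ = 563
j=3: r + 2k = 942.491333… → ⌈·⌉ = 943
j=4: r + 3k = 1322.658 → ⌈·⌉ = 1323
j=5: r + 4k = 1702.824666… → ⌈·⌉ = 1703
j=6: r + 5k = 2082.991333… → ⌈·⌉ = 2083
j=7: r + 6k = 2463.158 → ⌈·⌉ = 2464
j=8: r + 7k = 2843.324666… → ⌈·⌉ = 2844
j=9: r + 8k = 3223.491333… → ⌈·⌉ = 3224
j=10: r + 9k = 3603.658 → ⌈·⌉ = 3604
j=11: r + 10k = 3983.824666… → ⌈·⌉ = 3984
j=12: r + 11k = 4363.991333… → ⌈·⌉ = 4364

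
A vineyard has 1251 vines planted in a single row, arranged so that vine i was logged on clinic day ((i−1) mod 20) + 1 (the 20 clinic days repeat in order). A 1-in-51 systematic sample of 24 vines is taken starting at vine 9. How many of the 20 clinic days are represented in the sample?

Consecutive selections differ by k = 51, so their clinic day numbers differ by 51 mod 20 = 11.
gcd(51, 20) = 1, so the sample visits 20/1 = 20 distinct residues mod 20.
Start 9 is clinic day 9; the clinic days hit are 1, 2, 3, 4, 5, 6, 7, 8, 9, 10, 11, 12, 13, 14, 15, 16, 17, 18, 19, 20.

20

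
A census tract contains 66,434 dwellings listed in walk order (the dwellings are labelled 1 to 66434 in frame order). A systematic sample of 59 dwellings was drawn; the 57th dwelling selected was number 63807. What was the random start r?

k = 66434/59 = 1126
r = 63807 − (57−1)×1126 = 63807 − 63056 = 751

751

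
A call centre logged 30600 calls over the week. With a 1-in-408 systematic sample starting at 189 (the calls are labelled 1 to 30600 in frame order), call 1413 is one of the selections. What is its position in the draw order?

k = 408
position = (1413 − 189)/408 + 1 = 1224/408 + 1 = 3 + 1 = 4

4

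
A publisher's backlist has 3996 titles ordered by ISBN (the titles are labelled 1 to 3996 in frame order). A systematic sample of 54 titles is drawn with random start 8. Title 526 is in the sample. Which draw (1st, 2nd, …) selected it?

8

k = 3996/54 = 74
position = (526 − 8)/74 + 1 = 518/74 + 1 = 7 + 1 = 8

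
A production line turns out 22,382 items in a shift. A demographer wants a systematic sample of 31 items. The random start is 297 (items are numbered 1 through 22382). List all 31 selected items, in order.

297, 1019, 1741, 2463, 3185, 3907, 4629, 5351, 6073, 6795, 7517, 8239, 8961, 9683, 10405, 11127, 11849, 12571, 13293, 14015, 14737, 15459, 16181, 16903, 17625, 18347, 19069, 19791, 20513, 21235, 21957

k = N/n = 22382/31 = 722
item 1: 297
item 2: 297 + 722 = 1019
item 3: 1019 + 722 = 1741
item 4: 1741 + 722 = 2463
item 5: 2463 + 722 = 3185
item 6: 3185 + 722 = 3907
item 7: 3907 + 722 = 4629
item 8: 4629 + 722 = 5351
item 9: 5351 + 722 = 6073
item 10: 6073 + 722 = 6795
item 11: 6795 + 722 = 7517
item 12: 7517 + 722 = 8239
item 13: 8239 + 722 = 8961
item 14: 8961 + 722 = 9683
item 15: 9683 + 722 = 10405
item 16: 10405 + 722 = 11127
item 17: 11127 + 722 = 11849
item 18: 11849 + 722 = 12571
item 19: 12571 + 722 = 13293
item 20: 13293 + 722 = 14015
item 21: 14015 + 722 = 14737
item 22: 14737 + 722 = 15459
item 23: 15459 + 722 = 16181
item 24: 16181 + 722 = 16903
item 25: 16903 + 722 = 17625
item 26: 17625 + 722 = 18347
item 27: 18347 + 722 = 19069
item 28: 19069 + 722 = 19791
item 29: 19791 + 722 = 20513
item 30: 20513 + 722 = 21235
item 31: 21235 + 722 = 21957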